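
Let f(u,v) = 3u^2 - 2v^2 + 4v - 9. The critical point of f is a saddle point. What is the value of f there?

∂f/∂u = 6u = 0 and ∂f/∂v = -4v + 4 = 0, so (u, v) = (0, 1).
The Hessian has f_{uu} = 6, f_{vv} = -4, f_{uv} = 0, giving D = -24 < 0, so the point is a saddle point.
f(0, 1) = -7.

-7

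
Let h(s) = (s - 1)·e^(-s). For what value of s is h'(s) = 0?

2

h'(s) = 1·e^(-s) + (s - 1)·(-1)·e^(-s) = (-s + 2)·e^(-s). Since e^(-s) > 0, the only critical point is s = 2.
h''(2) has the same sign as -1 < 0, so this is a local maximum.
h(2) = (1)·e^(-2) ≈ 0.1353.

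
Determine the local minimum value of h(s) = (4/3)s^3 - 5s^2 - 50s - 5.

-640/3

h'(s) = 4s^2 - 10s - 50 = 0 at s = -5/2, 5.
Second-derivative test with h''(s) = 8s - 10: h''(-5/2) = -30 < 0 ⇒ local maximum; h''(5) = 30 > 0 ⇒ local minimum.
So the local minimum value is h(5) = -640/3.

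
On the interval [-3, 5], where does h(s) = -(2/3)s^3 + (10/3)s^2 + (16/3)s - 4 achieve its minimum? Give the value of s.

h'(s) = -2s^2 + (20/3)s + 16/3, which vanishes at s = -2/3 and s = 4.
Candidates: h(-3) = 28; h(-2/3) = -476/81; h(4) = 28; h(5) = 68/3.
So the minimum is h(-2/3) = -476/81.

-2/3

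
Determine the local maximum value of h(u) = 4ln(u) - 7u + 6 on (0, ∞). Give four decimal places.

-0.2385

h'(u) = 4/u − 7 = 0 gives u = 4/7.
h''(u) = -4/u², which is negative for u > 0, so this is a local maximum.
h(4/7) = 4·ln(4/7) - 4 + 6 ≈ -0.2385.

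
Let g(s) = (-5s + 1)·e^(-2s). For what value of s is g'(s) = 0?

7/10

g'(s) = (-5)·e^(-2s) + (-5s + 1)·(-2)·e^(-2s) = (10s - 7)·e^(-2s). Since e^(-2s) > 0, the only critical point is s = 7/10.
g''(7/10) has the same sign as 10 > 0, so this is a local minimum.
g(7/10) = (-5/2)·e^(-7/5) ≈ -0.6165.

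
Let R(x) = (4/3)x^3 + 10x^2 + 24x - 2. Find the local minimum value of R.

R'(x) = 4x^2 + 20x + 24. Setting R'(x) = 0 gives x ∈ {-3, -2}.
R''(x) = 8x + 20. R''(-3) = -4 < 0 ⇒ local maximum; R''(-2) = 4 > 0 ⇒ local minimum.
The local minimum is R(-2) = -62/3.

-62/3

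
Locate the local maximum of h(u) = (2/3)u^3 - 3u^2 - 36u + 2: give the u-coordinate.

-3

Critical points: h'(u) = 2u^2 - 6u - 36 vanishes at u = -3, 6.
Second-derivative test with h''(u) = 4u - 6: h''(-3) = -18 < 0 ⇒ local maximum; h''(6) = 18 > 0 ⇒ local minimum.
Thus h has its local maximum at u = -3, with value 65.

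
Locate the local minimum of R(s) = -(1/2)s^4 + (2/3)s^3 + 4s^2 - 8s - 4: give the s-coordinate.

1

R'(s) = -2s^3 + 2s^2 + 8s - 8. Setting R'(s) = 0 gives s ∈ {-2, 1, 2}.
R''(s) = -6s^2 + 4s + 8. R''(-2) = -24 < 0 ⇒ local maximum; R''(1) = 6 > 0 ⇒ local minimum; R''(2) = -8 < 0 ⇒ local maximum.
Thus R has its local minimum at s = 1, with value -47/6.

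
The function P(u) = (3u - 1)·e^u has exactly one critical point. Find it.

-2/3

Differentiating with the product rule gives P'(u) = (3u + 2)·e^u. Since e^u > 0, the only critical point is u = -2/3.
P''(-2/3) has the same sign as 3 > 0, so this is a local minimum.
P(-2/3) = (-3)·e^(-2/3) ≈ -1.5403.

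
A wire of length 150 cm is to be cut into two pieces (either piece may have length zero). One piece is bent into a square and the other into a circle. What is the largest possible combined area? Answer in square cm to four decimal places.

Let x be the length used for the square. Square side x/4; circle radius (150−x)/(2π).
A(x) = (x/4)² + π·((150−x)/(2π))² = x²/16 + (150−x)²/(4π) for 0 ≤ x ≤ 150. A'(x) = x/8 − (150−x)/(2π) = 0 gives x = 4·150/(π+4) ≈ 84.0149.
A'' > 0, so the interior critical point is a minimum; the maximum is at an endpoint. A(0) = 1790.4931 and A(150) = 1406.2500, so the largest area is 1790.4931.

1790.4931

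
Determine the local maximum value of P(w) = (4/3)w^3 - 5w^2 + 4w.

11/12

P'(w) = 4w^2 - 10w + 4 = 0 at w = 1/2, 2.
Second-derivative test with P''(w) = 8w - 10: P''(1/2) = -6 < 0 ⇒ local maximum; P''(2) = 6 > 0 ⇒ local minimum.
The local maximum is P(1/2) = 11/12.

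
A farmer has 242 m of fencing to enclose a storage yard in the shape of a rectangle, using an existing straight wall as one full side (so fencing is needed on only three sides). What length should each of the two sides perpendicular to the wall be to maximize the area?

121/2

Let the sides perpendicular to the wall have length x and the parallel side y, so 2x + y = 242 and the area is A = xy = x(242 − 2x).
A'(x) = 242 − 4x = 0 gives x = 121/2, and A''(x) = −4 < 0 confirms a maximum.
Then y = 242 − 2·121/2 = 121 and A = 14641/2.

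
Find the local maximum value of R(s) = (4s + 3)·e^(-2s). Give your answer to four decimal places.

By the product rule, R'(s) = (-8s - 2)·e^(-2s). Since e^(-2s) > 0, the only critical point is s = -1/4.
R''(-1/4) has the same sign as -8 < 0, so this is a local maximum.
R(-1/4) = (2)·e^(1/2) ≈ 3.2974.

3.2974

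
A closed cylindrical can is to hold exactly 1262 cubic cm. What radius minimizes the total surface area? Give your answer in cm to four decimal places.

5.8563

With radius r and height h, πr²h = 1262 so h = 1262/(πr²), and S(r) = 2πr² + 2πrh = 2πr² + 2·1262/r.
S'(r) = 4πr − 2·1262/r² = 0 ⇒ r³ = 1262/(2π), so r ≈ 5.8563 and h = 2r ≈ 11.7127.
S''(r) = 4π + 4·1262/r³ > 0, so this is the minimum; S ≈ 646.4785.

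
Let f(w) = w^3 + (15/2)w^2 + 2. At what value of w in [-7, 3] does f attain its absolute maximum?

3

f'(w) = 3w^2 + 15w, which vanishes at w = -5 and w = 0.
Candidates: f(-7) = 53/2; f(-5) = 129/2; f(0) = 2; f(3) = 193/2.
The maximum over the interval is 193/2, attained at w = 3.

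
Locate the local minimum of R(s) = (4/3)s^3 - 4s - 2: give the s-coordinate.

R'(s) = 4s^2 - 4. Setting R'(s) = 0 gives s ∈ {-1, 1}.
Second-derivative test with R''(s) = 8s: R''(-1) = -8 < 0 ⇒ local maximum; R''(1) = 8 > 0 ⇒ local minimum.
So the local minimum value is R(1) = -14/3.

1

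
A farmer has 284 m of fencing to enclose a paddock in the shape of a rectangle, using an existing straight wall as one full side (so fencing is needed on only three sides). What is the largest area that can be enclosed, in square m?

Let the sides perpendicular to the wall have length x and the parallel side y, so 2x + y = 284 and the area is A = xy = x(284 − 2x).
A'(x) = 284 − 4x = 0 gives x = 71, and A''(x) = −4 < 0 confirms a maximum.
Then y = 284 − 2·71 = 142 and A = 10082.

10082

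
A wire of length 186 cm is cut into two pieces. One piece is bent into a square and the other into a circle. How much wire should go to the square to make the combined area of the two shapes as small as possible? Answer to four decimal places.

104.1784

Let x be the length used for the square. Square side x/4; circle radius (186−x)/(2π).
A(x) = (x/4)² + π·((186−x)/(2π))² = x²/16 + (186−x)²/(4π) for 0 ≤ x ≤ 186. A'(x) = x/8 − (186−x)/(2π) = 0 gives x = 4·186/(π+4) ≈ 104.1784.
A'' = 1/8 + 1/(2π) > 0, so this gives the minimum combined area; x ≈ 104.1784 cm to the square.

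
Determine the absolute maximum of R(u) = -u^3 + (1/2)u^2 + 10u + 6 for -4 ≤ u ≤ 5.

The derivative is -3u^2 + u + 10, which vanishes at u = -5/3 and u = 2.
Candidates: R(-4) = 38,  R(-5/3) = -251/54,  R(2) = 20,  R(5) = -113/2.
Hence the absolute maximum is 38 at u = -4.

38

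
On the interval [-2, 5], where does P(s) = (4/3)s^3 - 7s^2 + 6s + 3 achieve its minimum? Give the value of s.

-2

P'(s) = 4s^2 - 14s + 6, which vanishes at s = 1/2 and s = 3.
Compare values at every candidate in [-2, 5]: P(-2) = -143/3, P(1/2) = 53/12, P(3) = -6, P(5) = 74/3.
Hence the absolute minimum is -143/3 at s = -2.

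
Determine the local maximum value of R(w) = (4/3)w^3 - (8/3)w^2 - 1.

-1

Critical points: R'(w) = 4w^2 - (16/3)w vanishes at w = 0, 4/3.
Second-derivative test with R''(w) = 8w - 16/3: R''(0) = -16/3 < 0 ⇒ local maximum; R''(4/3) = 16/3 > 0 ⇒ local minimum.
The local maximum is R(0) = -1.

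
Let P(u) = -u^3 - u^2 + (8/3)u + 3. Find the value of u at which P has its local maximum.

P'(u) = -3u^2 - 2u + 8/3. Setting P'(u) = 0 gives u ∈ {-4/3, 2/3}.
Since P''(u) = -6u - 2, we get P''(-4/3) = 6 > 0 ⇒ local minimum; P''(2/3) = -6 < 0 ⇒ local maximum.
The local maximum is P(2/3) = 109/27.

2/3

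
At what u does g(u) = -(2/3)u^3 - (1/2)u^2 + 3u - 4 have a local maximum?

1

g'(u) = -2u^2 - u + 3. Setting g'(u) = 0 gives u ∈ {-3/2, 1}.
Since g''(u) = -4u - 1, we get g''(-3/2) = 5 > 0 ⇒ local minimum; g''(1) = -5 < 0 ⇒ local maximum.
Thus g has its local maximum at u = 1, with value -13/6.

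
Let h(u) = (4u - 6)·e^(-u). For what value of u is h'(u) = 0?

h'(u) = 4·e^(-u) + (4u - 6)·(-1)·e^(-u) = (-4u + 10)·e^(-u). Since e^(-u) > 0, the only critical point is u = 5/2.
h''(5/2) has the same sign as -4 < 0, so this is a local maximum.
h(5/2) = (4)·e^(-5/2) ≈ 0.3283.

5/2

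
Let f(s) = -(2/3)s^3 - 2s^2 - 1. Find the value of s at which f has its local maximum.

0

f'(s) = -2s^2 - 4s. Setting f'(s) = 0 gives s ∈ {-2, 0}.
Since f''(s) = -4s - 4, we get f''(-2) = 4 > 0 ⇒ local minimum; f''(0) = -4 < 0 ⇒ local maximum.
The local maximum is f(0) = -1.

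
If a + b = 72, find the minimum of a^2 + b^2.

2592

With a + b = 72, a^2 + b^2 = a^2 + (72 − a)^2.
The derivative 2a − 2(72 − a) = 4a − 144 vanishes at a = 36; second derivative 4 > 0, a minimum.
The minimum is 2·(36)^2 = 2592.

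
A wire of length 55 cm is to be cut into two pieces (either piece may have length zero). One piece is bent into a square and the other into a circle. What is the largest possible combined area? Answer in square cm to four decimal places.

240.7219

Let x be the length used for the square. Square side x/4; circle radius (55−x)/(2π).
A(x) = (x/4)² + π·((55−x)/(2π))² = x²/16 + (55−x)²/(4π) for 0 ≤ x ≤ 55. A'(x) = x/8 − (55−x)/(2π) = 0 gives x = 4·55/(π+4) ≈ 30.8055.
A'' > 0, so the interior critical point is a minimum; the maximum is at an endpoint. A(0) = 240.7219 and A(55) = 189.0625, so the largest area is 240.7219.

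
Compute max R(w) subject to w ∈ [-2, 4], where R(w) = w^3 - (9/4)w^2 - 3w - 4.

R'(w) = 3w^2 - (9/2)w - 3, which vanishes at w = -1/2 and w = 2.
Candidates: R(-2) = -15; R(-1/2) = -51/16; R(2) = -11; R(4) = 12.
So the maximum is R(4) = 12.

12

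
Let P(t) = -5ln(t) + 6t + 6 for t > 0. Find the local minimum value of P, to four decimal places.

P'(t) = -5/t + 6 = 0 gives t = 5/6.
P''(t) = 5/t², which is positive for t > 0, so this is a local minimum.
P(5/6) = -5·ln(5/6) + 5 + 6 ≈ 11.9116.

11.9116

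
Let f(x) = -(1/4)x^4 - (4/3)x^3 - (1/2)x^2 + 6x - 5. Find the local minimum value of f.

f'(x) = -x^3 - 4x^2 - x + 6. Setting f'(x) = 0 gives x ∈ {-3, -2, 1}.
Second-derivative test with f''(x) = -3x^2 - 8x - 1: f''(-3) = -4 < 0 ⇒ local maximum; f''(-2) = 3 > 0 ⇒ local minimum; f''(1) = -12 < 0 ⇒ local maximum.
So the local minimum value is f(-2) = -37/3.

-37/3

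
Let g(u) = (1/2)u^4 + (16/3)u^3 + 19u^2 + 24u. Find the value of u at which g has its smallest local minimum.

g'(u) = 2u^3 + 16u^2 + 38u + 24. Setting g'(u) = 0 gives u ∈ {-4, -3, -1}.
Since g''(u) = 6u^2 + 32u + 38, we get g''(-4) = 6 > 0 ⇒ local minimum; g''(-3) = -4 < 0 ⇒ local maximum; g''(-1) = 12 > 0 ⇒ local minimum.
Thus g has its smallest local minimum at u = -1, with value -59/6.

-1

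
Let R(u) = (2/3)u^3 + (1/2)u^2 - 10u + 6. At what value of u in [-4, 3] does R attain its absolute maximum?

Differentiating, R'(u) = 2u^2 + u - 10; which vanishes at u = -5/2 and u = 2.
Evaluating at the critical points and endpoints: R(-4) = 34/3; R(-5/2) = 569/24; R(2) = -20/3; R(3) = -3/2.
Hence the absolute maximum is 569/24 at u = -5/2.

-5/2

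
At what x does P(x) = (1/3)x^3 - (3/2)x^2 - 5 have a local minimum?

Critical points: P'(x) = x^2 - 3x vanishes at x = 0, 3.
Second-derivative test with P''(x) = 2x - 3: P''(0) = -3 < 0 ⇒ local maximum; P''(3) = 3 > 0 ⇒ local minimum.
So the local minimum value is P(3) = -19/2.

3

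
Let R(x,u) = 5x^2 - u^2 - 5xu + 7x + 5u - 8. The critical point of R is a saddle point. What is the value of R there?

-109/45

∂R/∂x = 10x - 5u + 7 = 0 and ∂R/∂u = -5x - 2u + 5 = 0, so (x, u) = (11/45, 17/9).
The Hessian has R_{xx} = 10, R_{uu} = -2, R_{xu} = -5, giving D = -45 < 0, so the point is a saddle point.
R(11/45, 17/9) = -109/45.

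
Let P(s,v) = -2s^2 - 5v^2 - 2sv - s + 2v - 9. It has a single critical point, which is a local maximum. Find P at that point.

-307/36

∂P/∂s = -4s - 2v - 1 = 0 and ∂P/∂v = -2s - 10v + 2 = 0, so (s, v) = (-7/18, 5/18).
The Hessian has P_{ss} = -4, P_{vv} = -10, P_{sv} = -2, giving D = 36 > 0 with P_{ss} < 0, so the point is a local maximum.
P(-7/18, 5/18) = -307/36.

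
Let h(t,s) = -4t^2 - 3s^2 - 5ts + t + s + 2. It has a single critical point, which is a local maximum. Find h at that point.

48/23

∂h/∂t = -8t - 5s + 1 = 0 and ∂h/∂s = -5t - 6s + 1 = 0, so (t, s) = (1/23, 3/23).
The Hessian has h_{tt} = -8, h_{ss} = -6, h_{ts} = -5, giving D = 23 > 0 with h_{tt} < 0, so the point is a local maximum.
h(1/23, 3/23) = 48/23.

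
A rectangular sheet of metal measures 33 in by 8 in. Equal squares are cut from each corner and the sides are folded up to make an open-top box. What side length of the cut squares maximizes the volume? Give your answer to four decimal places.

With cut size x, the volume is V(x) = x(33 − 2x)(8 − 2x) for 0 < x < 4.
V'(x) = 12x^2 − 164x + 264. Setting V'(x) = 0 gives x ≈ 1.8640 (the root in (0, 4)).
V''(x) = 24x − 164 is negative there, so this is the maximum; V ≈ 233.0932.

1.8640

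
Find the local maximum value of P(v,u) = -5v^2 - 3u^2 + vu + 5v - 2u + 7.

∂P/∂v = -10v + u + 5 = 0 and ∂P/∂u = v - 6u - 2 = 0, so (v, u) = (28/59, -15/59).
The Hessian has P_{vv} = -10, P_{uu} = -6, P_{vu} = 1, giving D = 59 > 0 with P_{vv} < 0, so the point is a local maximum.
P(28/59, -15/59) = 498/59.

498/59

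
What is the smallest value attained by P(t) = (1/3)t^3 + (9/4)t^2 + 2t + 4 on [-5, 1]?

Differentiating, P'(t) = t^2 + (9/2)t + 2; which vanishes at t = -4 and t = -1/2.
Candidates: P(-5) = 103/12; P(-4) = 32/3; P(-1/2) = 169/48; P(1) = 103/12.
The minimum over the interval is 169/48, attained at t = -1/2.

169/48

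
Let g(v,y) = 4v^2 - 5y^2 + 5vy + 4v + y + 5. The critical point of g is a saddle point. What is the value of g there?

∂g/∂v = 8v + 5y + 4 = 0 and ∂g/∂y = 5v - 10y + 1 = 0, so (v, y) = (-3/7, -4/35).
The Hessian has g_{vv} = 8, g_{yy} = -10, g_{vy} = 5, giving D = -105 < 0, so the point is a saddle point.
g(-3/7, -4/35) = 143/35.

143/35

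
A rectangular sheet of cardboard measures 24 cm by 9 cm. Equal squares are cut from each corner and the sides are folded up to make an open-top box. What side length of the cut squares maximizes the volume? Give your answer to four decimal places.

2.0000

With cut size x, the volume is V(x) = x(24 − 2x)(9 − 2x) for 0 < x < 4.5.
V'(x) = 12x^2 − 132x + 216. Setting V'(x) = 0 gives x ≈ 2.0000 (the root in (0, 4.5)).
V''(x) = 24x − 132 is negative there, so this is the maximum; V ≈ 200.0000.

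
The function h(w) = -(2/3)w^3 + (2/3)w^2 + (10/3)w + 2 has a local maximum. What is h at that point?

h'(w) = -2w^2 + (4/3)w + 10/3. Setting h'(w) = 0 gives w ∈ {-1, 5/3}.
Second-derivative test with h''(w) = -4w + 4/3: h''(-1) = 16/3 > 0 ⇒ local minimum; h''(5/3) = -16/3 < 0 ⇒ local maximum.
The local maximum is h(5/3) = 512/81.

512/81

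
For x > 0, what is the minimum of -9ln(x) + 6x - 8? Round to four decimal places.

-2.6492

h'(x) = -9/x + 6 = 0 gives x = 3/2.
h''(x) = 9/x², which is positive for x > 0, so this is a local minimum.
h(3/2) = -9·ln(3/2) + 9 - 8 ≈ -2.6492.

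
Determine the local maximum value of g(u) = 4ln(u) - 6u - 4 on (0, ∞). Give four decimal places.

-9.6219

g'(u) = 4/u − 6 = 0 gives u = 2/3.
g''(u) = -4/u², which is negative for u > 0, so this is a local maximum.
g(2/3) = 4·ln(2/3) - 4 - 4 ≈ -9.6219.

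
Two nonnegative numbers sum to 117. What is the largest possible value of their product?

13689/4

With x + y = 117, the product is P(x) = x(117 − x).
P'(x) = 117 − 2x = 0 gives x = 117/2; P'' = −2 < 0, so this is the maximum.
P = 117/2·117/2 = 13689/4.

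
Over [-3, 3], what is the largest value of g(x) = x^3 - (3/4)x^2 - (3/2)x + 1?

67/4

The derivative is 3x^2 - (3/2)x - 3/2, which vanishes at x = -1/2 and x = 1.
Candidates: g(-3) = -113/4, g(-1/2) = 23/16, g(1) = -1/4, g(3) = 67/4.
The maximum over the interval is 67/4, attained at x = 3.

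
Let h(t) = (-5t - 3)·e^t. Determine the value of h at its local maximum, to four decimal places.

1.0095

By the product rule, h'(t) = (-5t - 8)·e^t. Since e^t > 0, the only critical point is t = -8/5.
h''(-8/5) has the same sign as -5 < 0, so this is a local maximum.
h(-8/5) = (5)·e^(-8/5) ≈ 1.0095.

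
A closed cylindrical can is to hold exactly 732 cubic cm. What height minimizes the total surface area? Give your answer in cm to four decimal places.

9.7680

With radius r and height h, πr²h = 732 so h = 732/(πr²), and S(r) = 2πr² + 2πrh = 2πr² + 2·732/r.
S'(r) = 4πr − 2·732/r² = 0 ⇒ r³ = 732/(2π), so r ≈ 4.8840 and h = 2r ≈ 9.7680.
S''(r) = 4π + 4·732/r³ > 0, so this is the minimum; S ≈ 449.6300.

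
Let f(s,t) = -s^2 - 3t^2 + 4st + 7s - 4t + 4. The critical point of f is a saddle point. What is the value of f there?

-35/4

∂f/∂s = -2s + 4t + 7 = 0 and ∂f/∂t = 4s - 6t - 4 = 0, so (s, t) = (-13/2, -5).
The Hessian has f_{ss} = -2, f_{tt} = -6, f_{st} = 4, giving D = -4 < 0, so the point is a saddle point.
f(-13/2, -5) = -35/4.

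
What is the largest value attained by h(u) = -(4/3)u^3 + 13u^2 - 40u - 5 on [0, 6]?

h'(u) = -4u^2 + 26u - 40, which vanishes at u = 5/2 and u = 4.
Candidates: h(0) = -5,  h(5/2) = -535/12,  h(4) = -127/3,  h(6) = -65.
Hence the absolute maximum is -5 at u = 0.

-5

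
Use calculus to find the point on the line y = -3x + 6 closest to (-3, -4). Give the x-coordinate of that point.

Minimize D(x)^2 = (x + 3)^2 + (-3x + 10)^2.
d/dx[D^2] = 2(x + 3) + 2·(-3)·(-3x + 10) = 0 ⇒ x = 27/10.
Then y = -21/10 and the distance is √(361/10) ≈ 6.0083.

27/10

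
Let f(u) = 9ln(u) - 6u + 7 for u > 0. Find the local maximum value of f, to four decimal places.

f'(u) = 9/u − 6 = 0 gives u = 3/2.
f''(u) = -9/u², which is negative for u > 0, so this is a local maximum.
f(3/2) = 9·ln(3/2) - 9 + 7 ≈ 1.6492.

1.6492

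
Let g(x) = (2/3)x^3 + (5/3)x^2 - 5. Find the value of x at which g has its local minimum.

g'(x) = 2x^2 + (10/3)x. Setting g'(x) = 0 gives x ∈ {-5/3, 0}.
Second-derivative test with g''(x) = 4x + 10/3: g''(-5/3) = -10/3 < 0 ⇒ local maximum; g''(0) = 10/3 > 0 ⇒ local minimum.
Thus g has its local minimum at x = 0, with value -5.

0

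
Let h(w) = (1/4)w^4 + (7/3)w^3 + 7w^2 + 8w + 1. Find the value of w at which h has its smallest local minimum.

Critical points: h'(w) = w^3 + 7w^2 + 14w + 8 vanishes at w = -4, -2, -1.
h''(w) = 3w^2 + 14w + 14. h''(-4) = 6 > 0 ⇒ local minimum; h''(-2) = -2 < 0 ⇒ local maximum; h''(-1) = 3 > 0 ⇒ local minimum.
So the smallest local minimum value is h(-4) = -13/3.

-4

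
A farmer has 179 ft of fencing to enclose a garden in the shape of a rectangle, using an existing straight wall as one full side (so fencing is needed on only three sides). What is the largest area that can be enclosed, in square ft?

Let the sides perpendicular to the wall have length x and the parallel side y, so 2x + y = 179 and the area is A = xy = x(179 − 2x).
A'(x) = 179 − 4x = 0 gives x = 179/4, and A''(x) = −4 < 0 confirms a maximum.
Then y = 179 − 2·179/4 = 179/2 and A = 32041/8.

32041/8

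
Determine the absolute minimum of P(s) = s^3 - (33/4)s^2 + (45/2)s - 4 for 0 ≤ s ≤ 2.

-4

P'(s) = 3s^2 - (33/2)s + 45/2, which has no zeros in [0, 2].
Evaluating at the critical points and endpoints: P(0) = -4; P(2) = 16.
Hence the absolute minimum is -4 at s = 0.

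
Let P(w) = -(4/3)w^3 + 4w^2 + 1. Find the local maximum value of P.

P'(w) = -4w^2 + 8w. Setting P'(w) = 0 gives w ∈ {0, 2}.
Since P''(w) = -8w + 8, we get P''(0) = 8 > 0 ⇒ local minimum; P''(2) = -8 < 0 ⇒ local maximum.
The local maximum is P(2) = 19/3.

19/3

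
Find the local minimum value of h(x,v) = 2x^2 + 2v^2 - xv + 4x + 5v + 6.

∂h/∂x = 4x - v + 4 = 0 and ∂h/∂v = -x + 4v + 5 = 0, so (x, v) = (-7/5, -8/5).
The Hessian has h_{xx} = 4, h_{vv} = 4, h_{xv} = -1, giving D = 15 > 0 with h_{xx} > 0, so the point is a local minimum.
h(-7/5, -8/5) = -4/5.

-4/5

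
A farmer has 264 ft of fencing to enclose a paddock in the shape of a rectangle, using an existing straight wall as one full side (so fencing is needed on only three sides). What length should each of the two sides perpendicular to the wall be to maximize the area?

Let the sides perpendicular to the wall have length x and the parallel side y, so 2x + y = 264 and the area is A = xy = x(264 − 2x).
A'(x) = 264 − 4x = 0 gives x = 66, and A''(x) = −4 < 0 confirms a maximum.
Then y = 264 − 2·66 = 132 and A = 8712.

66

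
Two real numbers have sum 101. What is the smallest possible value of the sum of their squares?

10201/2

With a + b = 101, a^2 + b^2 = a^2 + (101 − a)^2.
The derivative 2a − 2(101 − a) = 4a − 202 vanishes at a = 101/2; second derivative 4 > 0, a minimum.
The minimum is 2·(101/2)^2 = 10201/2.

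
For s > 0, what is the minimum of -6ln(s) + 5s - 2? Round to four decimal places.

f'(s) = -6/s + 5 = 0 gives s = 6/5.
f''(s) = 6/s², which is positive for s > 0, so this is a local minimum.
f(6/5) = -6·ln(6/5) + 6 - 2 ≈ 2.9061.

2.9061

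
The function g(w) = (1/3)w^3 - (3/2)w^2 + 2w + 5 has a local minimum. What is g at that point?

g'(w) = w^2 - 3w + 2 = 0 at w = 1, 2.
Second-derivative test with g''(w) = 2w - 3: g''(1) = -1 < 0 ⇒ local maximum; g''(2) = 1 > 0 ⇒ local minimum.
The local minimum is g(2) = 17/3.

17/3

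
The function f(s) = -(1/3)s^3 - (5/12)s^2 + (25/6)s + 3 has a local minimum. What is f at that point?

f'(s) = -s^2 - (5/6)s + 25/6 = 0 at s = -5/2, 5/3.
Second-derivative test with f''(s) = -2s - 5/6: f''(-5/2) = 25/6 > 0 ⇒ local minimum; f''(5/3) = -25/6 < 0 ⇒ local maximum.
Thus f has its local minimum at s = -5/2, with value -77/16.

-77/16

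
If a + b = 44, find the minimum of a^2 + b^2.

With a + b = 44, a^2 + b^2 = a^2 + (44 − a)^2.
The derivative 2a − 2(44 − a) = 4a − 88 vanishes at a = 22; second derivative 4 > 0, a minimum.
The minimum is 2·(22)^2 = 968.

968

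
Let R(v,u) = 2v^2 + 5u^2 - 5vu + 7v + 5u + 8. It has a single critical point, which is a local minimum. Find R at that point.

∂R/∂v = 4v - 5u + 7 = 0 and ∂R/∂u = -5v + 10u + 5 = 0, so (v, u) = (-19/3, -11/3).
The Hessian has R_{vv} = 4, R_{uu} = 10, R_{vu} = -5, giving D = 15 > 0 with R_{vv} > 0, so the point is a local minimum.
R(-19/3, -11/3) = -70/3.

-70/3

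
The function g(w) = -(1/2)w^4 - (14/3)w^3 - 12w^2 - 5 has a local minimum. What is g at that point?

-55/2

g'(w) = -2w^3 - 14w^2 - 24w = 0 at w = -4, -3, 0.
g''(w) = -6w^2 - 28w - 24. g''(-4) = -8 < 0 ⇒ local maximum; g''(-3) = 6 > 0 ⇒ local minimum; g''(0) = -24 < 0 ⇒ local maximum.
Thus g has its local minimum at w = -3, with value -55/2.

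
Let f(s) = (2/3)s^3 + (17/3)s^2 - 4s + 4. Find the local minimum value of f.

269/81

Critical points: f'(s) = 2s^2 + (34/3)s - 4 vanishes at s = -6, 1/3.
f''(s) = 4s + 34/3. f''(-6) = -38/3 < 0 ⇒ local maximum; f''(1/3) = 38/3 > 0 ⇒ local minimum.
So the local minimum value is f(1/3) = 269/81.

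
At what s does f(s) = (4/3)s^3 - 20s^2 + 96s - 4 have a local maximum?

f'(s) = 4s^2 - 40s + 96 = 0 at s = 4, 6.
Second-derivative test with f''(s) = 8s - 40: f''(4) = -8 < 0 ⇒ local maximum; f''(6) = 8 > 0 ⇒ local minimum.
The local maximum is f(4) = 436/3.

4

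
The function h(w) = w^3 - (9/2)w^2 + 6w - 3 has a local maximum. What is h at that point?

Critical points: h'(w) = 3w^2 - 9w + 6 vanishes at w = 1, 2.
h''(w) = 6w - 9. h''(1) = -3 < 0 ⇒ local maximum; h''(2) = 3 > 0 ⇒ local minimum.
Thus h has its local maximum at w = 1, with value -1/2.

-1/2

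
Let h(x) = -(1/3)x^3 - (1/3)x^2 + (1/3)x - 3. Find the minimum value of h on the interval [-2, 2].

-19/3

The derivative is -x^2 - (2/3)x + 1/3, which vanishes at x = -1 and x = 1/3.
Evaluating at the critical points and endpoints: h(-2) = -7/3; h(-1) = -10/3; h(1/3) = -238/81; h(2) = -19/3.
The minimum over the interval is -19/3, attained at x = 2.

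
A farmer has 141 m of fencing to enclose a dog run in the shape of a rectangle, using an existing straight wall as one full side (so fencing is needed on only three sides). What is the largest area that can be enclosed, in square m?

19881/8

Let the sides perpendicular to the wall have length x and the parallel side y, so 2x + y = 141 and the area is A = xy = x(141 − 2x).
A'(x) = 141 − 4x = 0 gives x = 141/4, and A''(x) = −4 < 0 confirms a maximum.
Then y = 141 − 2·141/4 = 141/2 and A = 19881/8.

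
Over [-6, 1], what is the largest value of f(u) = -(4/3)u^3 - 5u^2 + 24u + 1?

Differentiating, f'(u) = -4u^2 - 10u + 24; whose only zero in [-6, 1] is u = -4.
Candidates: f(-6) = -35,  f(-4) = -269/3,  f(1) = 56/3.
Hence the absolute maximum is 56/3 at u = 1.

56/3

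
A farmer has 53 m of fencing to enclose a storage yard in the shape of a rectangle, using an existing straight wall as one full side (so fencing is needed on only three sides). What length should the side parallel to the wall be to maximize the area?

53/2

Let the sides perpendicular to the wall have length x and the parallel side y, so 2x + y = 53 and the area is A = xy = x(53 − 2x).
A'(x) = 53 − 4x = 0 gives x = 53/4, and A''(x) = −4 < 0 confirms a maximum.
Then y = 53 − 2·53/4 = 53/2 and A = 2809/8.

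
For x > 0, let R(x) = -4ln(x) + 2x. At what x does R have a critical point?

R'(x) = -4/x + 2 = 0 gives x = 2.
R''(x) = 4/x², which is positive for x > 0, so this is a local minimum.
R(2) = -4·ln(2) + 4 ≈ 1.2274.

2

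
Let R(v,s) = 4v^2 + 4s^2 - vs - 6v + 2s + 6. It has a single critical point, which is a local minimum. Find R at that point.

230/63

∂R/∂v = 8v - s - 6 = 0 and ∂R/∂s = -v + 8s + 2 = 0, so (v, s) = (46/63, -10/63).
The Hessian has R_{vv} = 8, R_{ss} = 8, R_{vs} = -1, giving D = 63 > 0 with R_{vv} > 0, so the point is a local minimum.
R(46/63, -10/63) = 230/63.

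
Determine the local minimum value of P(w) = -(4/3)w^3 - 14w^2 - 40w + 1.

53/3

Critical points: P'(w) = -4w^2 - 28w - 40 vanishes at w = -5, -2.
Since P''(w) = -8w - 28, we get P''(-5) = 12 > 0 ⇒ local minimum; P''(-2) = -12 < 0 ⇒ local maximum.
Thus P has its local minimum at w = -5, with value 53/3.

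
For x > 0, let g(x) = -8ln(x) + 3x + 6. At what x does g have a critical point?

8/3

g'(x) = -8/x + 3 = 0 gives x = 8/3.
g''(x) = 8/x², which is positive for x > 0, so this is a local minimum.
g(8/3) = -8·ln(8/3) + 8 + 6 ≈ 6.1534.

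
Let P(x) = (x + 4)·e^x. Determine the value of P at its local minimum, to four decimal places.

-0.0067

Differentiating with the product rule gives P'(x) = (x + 5)·e^x. Since e^x > 0, the only critical point is x = -5.
P''(-5) has the same sign as 1 > 0, so this is a local minimum.
P(-5) = (-1)·e^(-5) ≈ -0.0067.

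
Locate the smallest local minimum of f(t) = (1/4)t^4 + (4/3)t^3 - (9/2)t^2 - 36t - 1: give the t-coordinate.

f'(t) = t^3 + 4t^2 - 9t - 36 = 0 at t = -4, -3, 3.
Since f''(t) = 3t^2 + 8t - 9, we get f''(-4) = 7 > 0 ⇒ local minimum; f''(-3) = -6 < 0 ⇒ local maximum; f''(3) = 42 > 0 ⇒ local minimum.
So the smallest local minimum value is f(3) = -373/4.

3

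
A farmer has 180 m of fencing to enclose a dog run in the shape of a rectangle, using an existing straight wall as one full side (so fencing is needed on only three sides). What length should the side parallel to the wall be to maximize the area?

90

Let the sides perpendicular to the wall have length x and the parallel side y, so 2x + y = 180 and the area is A = xy = x(180 − 2x).
A'(x) = 180 − 4x = 0 gives x = 45, and A''(x) = −4 < 0 confirms a maximum.
Then y = 180 − 2·45 = 90 and A = 4050.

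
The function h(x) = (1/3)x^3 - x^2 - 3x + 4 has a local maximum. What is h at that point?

17/3

h'(x) = x^2 - 2x - 3 = 0 at x = -1, 3.
Since h''(x) = 2x - 2, we get h''(-1) = -4 < 0 ⇒ local maximum; h''(3) = 4 > 0 ⇒ local minimum.
So the local maximum value is h(-1) = 17/3.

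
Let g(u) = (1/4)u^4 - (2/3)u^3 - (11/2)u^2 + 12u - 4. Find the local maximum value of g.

g'(u) = u^3 - 2u^2 - 11u + 12 = 0 at u = -3, 1, 4.
Since g''(u) = 3u^2 - 4u - 11, we get g''(-3) = 28 > 0 ⇒ local minimum; g''(1) = -12 < 0 ⇒ local maximum; g''(4) = 21 > 0 ⇒ local minimum.
The local maximum is g(1) = 25/12.

25/12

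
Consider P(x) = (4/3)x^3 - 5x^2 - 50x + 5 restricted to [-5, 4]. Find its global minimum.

The derivative is 4x^2 - 10x - 50, whose only zero in [-5, 4] is x = -5/2.
Candidates: P(-5) = -110/3; P(-5/2) = 935/12; P(4) = -569/3.
Hence the absolute minimum is -569/3 at x = 4.

-569/3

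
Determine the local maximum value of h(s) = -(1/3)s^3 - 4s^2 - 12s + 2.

38/3

Critical points: h'(s) = -s^2 - 8s - 12 vanishes at s = -6, -2.
Second-derivative test with h''(s) = -2s - 8: h''(-6) = 4 > 0 ⇒ local minimum; h''(-2) = -4 < 0 ⇒ local maximum.
So the local maximum value is h(-2) = 38/3.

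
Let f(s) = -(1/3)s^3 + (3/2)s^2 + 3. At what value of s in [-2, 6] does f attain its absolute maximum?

-2

The derivative is -s^2 + 3s, which vanishes at s = 0 and s = 3.
Evaluating at the critical points and endpoints: f(-2) = 35/3, f(0) = 3, f(3) = 15/2, f(6) = -15.
So the maximum is f(-2) = 35/3.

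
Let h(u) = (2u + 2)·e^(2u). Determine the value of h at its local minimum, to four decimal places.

-0.0498

h'(u) = 2·e^(2u) + (2u + 2)·2·e^(2u) = (4u + 6)·e^(2u). Since e^(2u) > 0, the only critical point is u = -3/2.
h''(-3/2) has the same sign as 4 > 0, so this is a local minimum.
h(-3/2) = (-1)·e^(-3) ≈ -0.0498.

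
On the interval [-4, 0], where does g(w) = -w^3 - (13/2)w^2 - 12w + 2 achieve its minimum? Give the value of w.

0

g'(w) = -3w^2 - 13w - 12, which vanishes at w = -3 and w = -4/3.
Compare values at every candidate in [-4, 0]: g(-4) = 10,  g(-3) = 13/2,  g(-4/3) = 238/27,  g(0) = 2.
The minimum over the interval is 2, attained at w = 0.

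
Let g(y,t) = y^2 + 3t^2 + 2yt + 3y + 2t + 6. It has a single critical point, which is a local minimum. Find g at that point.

29/8

∂g/∂y = 2y + 2t + 3 = 0 and ∂g/∂t = 2y + 6t + 2 = 0, so (y, t) = (-7/4, 1/4).
The Hessian has g_{yy} = 2, g_{tt} = 6, g_{yt} = 2, giving D = 8 > 0 with g_{yy} > 0, so the point is a local minimum.
g(-7/4, 1/4) = 29/8.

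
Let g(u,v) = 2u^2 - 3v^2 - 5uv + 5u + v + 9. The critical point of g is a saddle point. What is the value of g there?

393/49

∂g/∂u = 4u - 5v + 5 = 0 and ∂g/∂v = -5u - 6v + 1 = 0, so (u, v) = (-25/49, 29/49).
The Hessian has g_{uu} = 4, g_{vv} = -6, g_{uv} = -5, giving D = -49 < 0, so the point is a saddle point.
g(-25/49, 29/49) = 393/49.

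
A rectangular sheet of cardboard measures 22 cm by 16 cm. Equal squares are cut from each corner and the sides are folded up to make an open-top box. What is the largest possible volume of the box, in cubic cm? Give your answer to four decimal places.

480.1005

With cut size x, the volume is V(x) = x(22 − 2x)(16 − 2x) for 0 < x < 8.
V'(x) = 12x^2 − 152x + 352. Setting V'(x) = 0 gives x ≈ 3.0504 (the root in (0, 8)).
V''(x) = 24x − 152 is negative there, so this is the maximum; V ≈ 480.1005.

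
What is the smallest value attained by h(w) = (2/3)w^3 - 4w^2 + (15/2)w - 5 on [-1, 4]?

-103/6

Differentiating, h'(w) = 2w^2 - 8w + 15/2; which vanishes at w = 3/2 and w = 5/2.
Evaluating at the critical points and endpoints: h(-1) = -103/6, h(3/2) = -1/2, h(5/2) = -5/6, h(4) = 11/3.
The minimum over the interval is -103/6, attained at w = -1.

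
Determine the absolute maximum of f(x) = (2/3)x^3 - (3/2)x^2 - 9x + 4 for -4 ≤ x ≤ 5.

95/8

f'(x) = 2x^2 - 3x - 9, which vanishes at x = -3/2 and x = 3.
Candidates: f(-4) = -80/3, f(-3/2) = 95/8, f(3) = -37/2, f(5) = 29/6.
Hence the absolute maximum is 95/8 at x = -3/2.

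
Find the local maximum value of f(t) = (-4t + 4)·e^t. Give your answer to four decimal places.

Differentiating with the product rule gives f'(t) = (-4t)·e^t. Since e^t > 0, the only critical point is t = 0.
f''(0) has the same sign as -4 < 0, so this is a local maximum.
f(0) = (4)·e^(0) ≈ 4.0000.

4.0000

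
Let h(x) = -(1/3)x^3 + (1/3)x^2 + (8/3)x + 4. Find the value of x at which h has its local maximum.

h'(x) = -x^2 + (2/3)x + 8/3. Setting h'(x) = 0 gives x ∈ {-4/3, 2}.
h''(x) = -2x + 2/3. h''(-4/3) = 10/3 > 0 ⇒ local minimum; h''(2) = -10/3 < 0 ⇒ local maximum.
The local maximum is h(2) = 8.

2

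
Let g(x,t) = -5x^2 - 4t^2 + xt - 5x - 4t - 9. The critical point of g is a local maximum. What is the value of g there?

∂g/∂x = -10x + t - 5 = 0 and ∂g/∂t = x - 8t - 4 = 0, so (x, t) = (-44/79, -45/79).
The Hessian has g_{xx} = -10, g_{tt} = -8, g_{xt} = 1, giving D = 79 > 0 with g_{xx} < 0, so the point is a local maximum.
g(-44/79, -45/79) = -511/79.

-511/79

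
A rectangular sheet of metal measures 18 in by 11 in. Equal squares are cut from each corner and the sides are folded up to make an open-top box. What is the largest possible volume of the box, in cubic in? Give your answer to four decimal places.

With cut size x, the volume is V(x) = x(18 − 2x)(11 − 2x) for 0 < x < 5.5.
V'(x) = 12x^2 − 116x + 198. Setting V'(x) = 0 gives x ≈ 2.2140 (the root in (0, 5.5)).
V''(x) = 24x − 116 is negative there, so this is the maximum; V ≈ 197.4781.

197.4781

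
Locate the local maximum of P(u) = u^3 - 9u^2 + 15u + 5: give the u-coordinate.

P'(u) = 3u^2 - 18u + 15 = 0 at u = 1, 5.
P''(u) = 6u - 18. P''(1) = -12 < 0 ⇒ local maximum; P''(5) = 12 > 0 ⇒ local minimum.
The local maximum is P(1) = 12.

1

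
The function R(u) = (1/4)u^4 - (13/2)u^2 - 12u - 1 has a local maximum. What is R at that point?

Critical points: R'(u) = u^3 - 13u - 12 vanishes at u = -3, -1, 4.
Second-derivative test with R''(u) = 3u^2 - 13: R''(-3) = 14 > 0 ⇒ local minimum; R''(-1) = -10 < 0 ⇒ local maximum; R''(4) = 35 > 0 ⇒ local minimum.
So the local maximum value is R(-1) = 19/4.

19/4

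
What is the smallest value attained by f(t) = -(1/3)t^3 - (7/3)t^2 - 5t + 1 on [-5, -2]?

Differentiating, f'(t) = -t^2 - (14/3)t - 5; whose only zero in [-5, -2] is t = -3.
Candidates: f(-5) = 28/3; f(-3) = 4; f(-2) = 13/3.
So the minimum is f(-3) = 4.

4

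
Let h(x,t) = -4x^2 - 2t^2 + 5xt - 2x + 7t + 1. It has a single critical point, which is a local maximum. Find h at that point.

141/7

∂h/∂x = -8x + 5t - 2 = 0 and ∂h/∂t = 5x - 4t + 7 = 0, so (x, t) = (27/7, 46/7).
The Hessian has h_{xx} = -8, h_{tt} = -4, h_{xt} = 5, giving D = 7 > 0 with h_{xx} < 0, so the point is a local maximum.
h(27/7, 46/7) = 141/7.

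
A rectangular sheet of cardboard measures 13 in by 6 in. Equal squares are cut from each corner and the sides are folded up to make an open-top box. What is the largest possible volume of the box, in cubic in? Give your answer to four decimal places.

45.9710

With cut size x, the volume is V(x) = x(13 − 2x)(6 − 2x) for 0 < x < 3.
V'(x) = 12x^2 − 76x + 78. Setting V'(x) = 0 gives x ≈ 1.2884 (the root in (0, 3)).
V''(x) = 24x − 76 is negative there, so this is the maximum; V ≈ 45.9710.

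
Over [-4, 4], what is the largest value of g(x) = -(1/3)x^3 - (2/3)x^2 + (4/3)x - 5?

Differentiating, g'(x) = -x^2 - (4/3)x + 4/3; which vanishes at x = -2 and x = 2/3.
Candidates: g(-4) = 1/3,  g(-2) = -23/3,  g(2/3) = -365/81,  g(4) = -95/3.
Hence the absolute maximum is 1/3 at x = -4.

1/3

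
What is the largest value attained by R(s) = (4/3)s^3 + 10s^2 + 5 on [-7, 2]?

265/3

The derivative is 4s^2 + 20s, which vanishes at s = -5 and s = 0.
Compare values at every candidate in [-7, 2]: R(-7) = 113/3,  R(-5) = 265/3,  R(0) = 5,  R(2) = 167/3.
Hence the absolute maximum is 265/3 at s = -5.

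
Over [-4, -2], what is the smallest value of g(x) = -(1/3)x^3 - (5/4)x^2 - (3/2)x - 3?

The derivative is -x^2 - (5/2)x - 3/2, which has no zeros in [-4, -2].
Compare values at every candidate in [-4, -2]: g(-4) = 13/3; g(-2) = -7/3.
Hence the absolute minimum is -7/3 at x = -2.

-7/3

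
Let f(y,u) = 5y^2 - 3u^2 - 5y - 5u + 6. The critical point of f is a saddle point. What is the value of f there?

∂f/∂y = 10y - 5 = 0 and ∂f/∂u = -6u - 5 = 0, so (y, u) = (1/2, -5/6).
The Hessian has f_{yy} = 10, f_{uu} = -6, f_{yu} = 0, giving D = -60 < 0, so the point is a saddle point.
f(1/2, -5/6) = 41/6.

41/6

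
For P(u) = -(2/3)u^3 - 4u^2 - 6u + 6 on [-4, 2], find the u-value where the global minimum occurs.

2

Differentiating, P'(u) = -2u^2 - 8u - 6; which vanishes at u = -3 and u = -1.
Evaluating at the critical points and endpoints: P(-4) = 26/3,  P(-3) = 6,  P(-1) = 26/3,  P(2) = -82/3.
Hence the absolute minimum is -82/3 at u = 2.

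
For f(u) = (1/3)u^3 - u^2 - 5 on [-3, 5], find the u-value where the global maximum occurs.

5

f'(u) = u^2 - 2u, which vanishes at u = 0 and u = 2.
Evaluating at the critical points and endpoints: f(-3) = -23,  f(0) = -5,  f(2) = -19/3,  f(5) = 35/3.
So the maximum is f(5) = 35/3.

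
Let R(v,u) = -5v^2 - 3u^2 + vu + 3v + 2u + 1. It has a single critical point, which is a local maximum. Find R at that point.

∂R/∂v = -10v + u + 3 = 0 and ∂R/∂u = v - 6u + 2 = 0, so (v, u) = (20/59, 23/59).
The Hessian has R_{vv} = -10, R_{uu} = -6, R_{vu} = 1, giving D = 59 > 0 with R_{vv} < 0, so the point is a local maximum.
R(20/59, 23/59) = 112/59.

112/59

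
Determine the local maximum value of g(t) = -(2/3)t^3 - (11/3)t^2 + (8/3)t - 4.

g'(t) = -2t^2 - (22/3)t + 8/3. Setting g'(t) = 0 gives t ∈ {-4, 1/3}.
Since g''(t) = -4t - 22/3, we get g''(-4) = 26/3 > 0 ⇒ local minimum; g''(1/3) = -26/3 < 0 ⇒ local maximum.
The local maximum is g(1/3) = -287/81.

-287/81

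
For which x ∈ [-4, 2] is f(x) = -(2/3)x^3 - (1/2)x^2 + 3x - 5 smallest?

f'(x) = -2x^2 - x + 3, which vanishes at x = -3/2 and x = 1.
Compare values at every candidate in [-4, 2]: f(-4) = 53/3,  f(-3/2) = -67/8,  f(1) = -19/6,  f(2) = -19/3.
Hence the absolute minimum is -67/8 at x = -3/2.

-3/2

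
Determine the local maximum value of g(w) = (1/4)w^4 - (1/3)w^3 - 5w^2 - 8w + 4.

91/12

g'(w) = w^3 - w^2 - 10w - 8. Setting g'(w) = 0 gives w ∈ {-2, -1, 4}.
g''(w) = 3w^2 - 2w - 10. g''(-2) = 6 > 0 ⇒ local minimum; g''(-1) = -5 < 0 ⇒ local maximum; g''(4) = 30 > 0 ⇒ local minimum.
So the local maximum value is g(-1) = 91/12.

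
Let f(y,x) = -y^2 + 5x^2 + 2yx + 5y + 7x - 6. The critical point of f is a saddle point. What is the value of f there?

∂f/∂y = -2y + 2x + 5 = 0 and ∂f/∂x = 2y + 10x + 7 = 0, so (y, x) = (3/2, -1).
The Hessian has f_{yy} = -2, f_{xx} = 10, f_{yx} = 2, giving D = -24 < 0, so the point is a saddle point.
f(3/2, -1) = -23/4.

-23/4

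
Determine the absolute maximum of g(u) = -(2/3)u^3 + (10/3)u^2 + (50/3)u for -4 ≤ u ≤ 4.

g'(u) = -2u^2 + (20/3)u + 50/3, whose only zero in [-4, 4] is u = -5/3.
Candidates: g(-4) = 88/3, g(-5/3) = -1250/81, g(4) = 232/3.
So the maximum is g(4) = 232/3.

232/3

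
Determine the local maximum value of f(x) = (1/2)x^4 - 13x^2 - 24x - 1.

21/2

f'(x) = 2x^3 - 26x - 24 = 0 at x = -3, -1, 4.
Since f''(x) = 6x^2 - 26, we get f''(-3) = 28 > 0 ⇒ local minimum; f''(-1) = -20 < 0 ⇒ local maximum; f''(4) = 70 > 0 ⇒ local minimum.
So the local maximum value is f(-1) = 21/2.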